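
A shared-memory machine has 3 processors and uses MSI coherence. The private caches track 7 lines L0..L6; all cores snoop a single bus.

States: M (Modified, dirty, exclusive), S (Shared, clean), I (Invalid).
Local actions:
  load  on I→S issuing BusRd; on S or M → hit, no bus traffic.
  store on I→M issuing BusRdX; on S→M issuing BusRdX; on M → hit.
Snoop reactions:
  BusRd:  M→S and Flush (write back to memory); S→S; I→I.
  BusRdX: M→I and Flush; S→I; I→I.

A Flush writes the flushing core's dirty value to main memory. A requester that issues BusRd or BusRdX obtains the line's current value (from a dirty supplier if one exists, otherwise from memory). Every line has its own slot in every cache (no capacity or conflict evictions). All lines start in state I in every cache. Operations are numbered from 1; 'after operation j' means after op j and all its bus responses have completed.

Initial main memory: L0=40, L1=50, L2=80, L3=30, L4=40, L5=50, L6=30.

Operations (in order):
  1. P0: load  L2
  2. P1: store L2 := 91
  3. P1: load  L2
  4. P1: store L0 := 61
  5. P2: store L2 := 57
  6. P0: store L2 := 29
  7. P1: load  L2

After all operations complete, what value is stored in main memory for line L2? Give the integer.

step 1: P0: load  L2  ⟶  SII  (L2)  txn=BusRd  M[L2]=80
step 2: P1: store L2 := 91  ⟶  IMI  (L2)  txn=BusRdX  M[L2]=80
step 3: P1: load  L2  ⟶  IMI  (L2)  txn=∅  M[L2]=80
step 4: P1: store L0 := 61  ⟶  IMI  (L0)  txn=BusRdX  M[L0]=40
step 5: P2: store L2 := 57  ⟶  IIM  (L2)  txn=BusRdX+Flush  M[L2]=91
step 6: P0: store L2 := 29  ⟶  MII  (L2)  txn=BusRdX+Flush  M[L2]=57
step 7: P1: load  L2  ⟶  SSI  (L2)  txn=BusRd+Flush  M[L2]=29

memory[L2] = 29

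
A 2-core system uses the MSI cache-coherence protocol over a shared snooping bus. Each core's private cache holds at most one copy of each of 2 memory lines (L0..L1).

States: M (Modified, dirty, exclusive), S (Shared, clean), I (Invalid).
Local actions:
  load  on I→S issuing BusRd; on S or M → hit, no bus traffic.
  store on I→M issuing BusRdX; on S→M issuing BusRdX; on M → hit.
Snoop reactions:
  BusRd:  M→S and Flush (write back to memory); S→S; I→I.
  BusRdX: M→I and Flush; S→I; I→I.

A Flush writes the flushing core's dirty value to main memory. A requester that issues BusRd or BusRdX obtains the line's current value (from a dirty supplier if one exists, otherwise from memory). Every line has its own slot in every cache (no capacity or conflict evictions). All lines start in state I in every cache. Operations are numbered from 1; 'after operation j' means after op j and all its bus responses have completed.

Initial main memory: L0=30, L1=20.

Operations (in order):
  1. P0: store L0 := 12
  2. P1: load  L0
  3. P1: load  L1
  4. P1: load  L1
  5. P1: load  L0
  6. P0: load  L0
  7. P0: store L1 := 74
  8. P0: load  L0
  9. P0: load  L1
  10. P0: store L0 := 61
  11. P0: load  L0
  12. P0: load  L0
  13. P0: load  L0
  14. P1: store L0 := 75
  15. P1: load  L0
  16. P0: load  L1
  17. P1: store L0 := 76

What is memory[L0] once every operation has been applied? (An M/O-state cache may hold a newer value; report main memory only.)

step 1: P0: store L0 := 12  ⟶  MI  (L0)  txn=BusRdX  M[L0]=30
step 2: P1: load  L0  ⟶  SS  (L0)  txn=BusRd+Flush  M[L0]=12
step 3: P1: load  L1  ⟶  IS  (L1)  txn=BusRd  M[L1]=20
step 4: P1: load  L1  ⟶  IS  (L1)  txn=∅  M[L1]=20
step 5: P1: load  L0  ⟶  SS  (L0)  txn=∅  M[L0]=12
step 6: P0: load  L0  ⟶  SS  (L0)  txn=∅  M[L0]=12
step 7: P0: store L1 := 74  ⟶  MI  (L1)  txn=BusRdX  M[L1]=20
step 8: P0: load  L0  ⟶  SS  (L0)  txn=∅  M[L0]=12
step 9: P0: load  L1  ⟶  MI  (L1)  txn=∅  M[L1]=20
step 10: P0: store L0 := 61  ⟶  MI  (L0)  txn=BusRdX  M[L0]=12
step 11: P0: load  L0  ⟶  MI  (L0)  txn=∅  M[L0]=12
step 12: P0: load  L0  ⟶  MI  (L0)  txn=∅  M[L0]=12
step 13: P0: load  L0  ⟶  MI  (L0)  txn=∅  M[L0]=12
step 14: P1: store L0 := 75  ⟶  IM  (L0)  txn=BusRdX+Flush  M[L0]=61
step 15: P1: load  L0  ⟶  IM  (L0)  txn=∅  M[L0]=61
step 16: P0: load  L1  ⟶  MI  (L1)  txn=∅  M[L1]=20
step 17: P1: store L0 := 76  ⟶  IM  (L0)  txn=∅  M[L0]=61

memory[L0] = 61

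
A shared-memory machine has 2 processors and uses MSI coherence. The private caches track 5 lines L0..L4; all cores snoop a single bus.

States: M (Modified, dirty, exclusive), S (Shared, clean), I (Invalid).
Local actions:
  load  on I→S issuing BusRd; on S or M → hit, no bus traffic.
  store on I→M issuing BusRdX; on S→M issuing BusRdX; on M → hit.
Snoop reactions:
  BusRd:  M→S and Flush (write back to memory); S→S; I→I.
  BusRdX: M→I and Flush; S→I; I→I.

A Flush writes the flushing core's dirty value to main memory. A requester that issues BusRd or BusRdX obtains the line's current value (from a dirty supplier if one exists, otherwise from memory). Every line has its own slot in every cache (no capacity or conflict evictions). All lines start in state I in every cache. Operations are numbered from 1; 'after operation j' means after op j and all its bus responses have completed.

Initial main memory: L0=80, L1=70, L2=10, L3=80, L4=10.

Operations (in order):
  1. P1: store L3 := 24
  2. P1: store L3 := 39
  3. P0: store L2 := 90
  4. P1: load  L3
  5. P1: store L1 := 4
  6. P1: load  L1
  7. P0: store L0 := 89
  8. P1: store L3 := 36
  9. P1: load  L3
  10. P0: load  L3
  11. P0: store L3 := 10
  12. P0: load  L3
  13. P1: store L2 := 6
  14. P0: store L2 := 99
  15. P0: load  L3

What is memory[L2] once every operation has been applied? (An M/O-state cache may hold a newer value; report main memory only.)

memory[L2] = 6

1. P1: store L3 := 24  bus=[BusRdX]  L3: P0=I P1=M  mem[L3]=80
2. P1: store L3 := 39  bus=[-]  L3: P0=I P1=M  mem[L3]=80
3. P0: store L2 := 90  bus=[BusRdX]  L2: P0=M P1=I  mem[L2]=10
4. P1: load  L3  bus=[-]  L3: P0=I P1=M  mem[L3]=80
5. P1: store L1 := 4  bus=[BusRdX]  L1: P0=I P1=M  mem[L1]=70
6. P1: load  L1  bus=[-]  L1: P0=I P1=M  mem[L1]=70
7. P0: store L0 := 89  bus=[BusRdX]  L0: P0=M P1=I  mem[L0]=80
8. P1: store L3 := 36  bus=[-]  L3: P0=I P1=M  mem[L3]=80
9. P1: load  L3  bus=[-]  L3: P0=I P1=M  mem[L3]=80
10. P0: load  L3  bus=[BusRd,Flush]  L3: P0=S P1=S  mem[L3]=36
11. P0: store L3 := 10  bus=[BusRdX]  L3: P0=M P1=I  mem[L3]=36
12. P0: load  L3  bus=[-]  L3: P0=M P1=I  mem[L3]=36
13. P1: store L2 := 6  bus=[BusRdX,Flush]  L2: P0=I P1=M  mem[L2]=90
14. P0: store L2 := 99  bus=[BusRdX,Flush]  L2: P0=M P1=I  mem[L2]=6
15. P0: load  L3  bus=[-]  L3: P0=M P1=I  mem[L3]=36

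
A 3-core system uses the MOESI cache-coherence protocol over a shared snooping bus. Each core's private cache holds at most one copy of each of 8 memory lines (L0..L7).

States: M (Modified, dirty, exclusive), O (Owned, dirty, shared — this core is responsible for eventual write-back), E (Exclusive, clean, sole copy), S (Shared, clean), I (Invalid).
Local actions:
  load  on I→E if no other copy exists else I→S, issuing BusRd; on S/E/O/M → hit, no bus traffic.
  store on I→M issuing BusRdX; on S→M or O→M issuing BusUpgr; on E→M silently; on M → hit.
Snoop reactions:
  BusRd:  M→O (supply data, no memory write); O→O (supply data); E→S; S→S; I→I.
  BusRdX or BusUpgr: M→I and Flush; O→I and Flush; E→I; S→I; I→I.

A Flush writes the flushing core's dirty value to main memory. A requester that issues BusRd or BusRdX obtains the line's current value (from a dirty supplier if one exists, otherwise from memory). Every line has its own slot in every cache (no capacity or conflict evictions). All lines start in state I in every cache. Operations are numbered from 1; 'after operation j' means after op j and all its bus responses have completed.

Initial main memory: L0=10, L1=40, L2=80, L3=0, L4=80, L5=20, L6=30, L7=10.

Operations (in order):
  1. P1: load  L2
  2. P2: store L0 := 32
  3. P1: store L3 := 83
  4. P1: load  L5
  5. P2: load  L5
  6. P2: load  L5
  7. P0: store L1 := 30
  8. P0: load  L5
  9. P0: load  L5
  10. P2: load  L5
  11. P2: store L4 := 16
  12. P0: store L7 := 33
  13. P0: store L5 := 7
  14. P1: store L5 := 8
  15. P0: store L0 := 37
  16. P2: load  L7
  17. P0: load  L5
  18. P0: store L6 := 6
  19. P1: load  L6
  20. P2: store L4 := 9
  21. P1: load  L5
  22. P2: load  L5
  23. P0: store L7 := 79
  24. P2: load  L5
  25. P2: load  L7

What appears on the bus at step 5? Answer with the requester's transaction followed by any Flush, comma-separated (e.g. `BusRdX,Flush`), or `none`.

1. P1: load  L2  bus=[BusRd]  L2: P0=I P1=E P2=I  mem[L2]=80
2. P2: store L0 := 32  bus=[BusRdX]  L0: P0=I P1=I P2=M  mem[L0]=10
3. P1: store L3 := 83  bus=[BusRdX]  L3: P0=I P1=M P2=I  mem[L3]=0
4. P1: load  L5  bus=[BusRd]  L5: P0=I P1=E P2=I  mem[L5]=20
5. P2: load  L5  bus=[BusRd]  L5: P0=I P1=S P2=S  mem[L5]=20
6. P2: load  L5  bus=[-]  L5: P0=I P1=S P2=S  mem[L5]=20
7. P0: store L1 := 30  bus=[BusRdX]  L1: P0=M P1=I P2=I  mem[L1]=40
8. P0: load  L5  bus=[BusRd]  L5: P0=S P1=S P2=S  mem[L5]=20
9. P0: load  L5  bus=[-]  L5: P0=S P1=S P2=S  mem[L5]=20
10. P2: load  L5  bus=[-]  L5: P0=S P1=S P2=S  mem[L5]=20
11. P2: store L4 := 16  bus=[BusRdX]  L4: P0=I P1=I P2=M  mem[L4]=80
12. P0: store L7 := 33  bus=[BusRdX]  L7: P0=M P1=I P2=I  mem[L7]=10
13. P0: store L5 := 7  bus=[BusUpgr]  L5: P0=M P1=I P2=I  mem[L5]=20
14. P1: store L5 := 8  bus=[BusRdX,Flush]  L5: P0=I P1=M P2=I  mem[L5]=7
15. P0: store L0 := 37  bus=[BusRdX,Flush]  L0: P0=M P1=I P2=I  mem[L0]=32
16. P2: load  L7  bus=[BusRd]  L7: P0=O P1=I P2=S  mem[L7]=10
17. P0: load  L5  bus=[BusRd]  L5: P0=S P1=O P2=I  mem[L5]=7
18. P0: store L6 := 6  bus=[BusRdX]  L6: P0=M P1=I P2=I  mem[L6]=30
19. P1: load  L6  bus=[BusRd]  L6: P0=O P1=S P2=I  mem[L6]=30
20. P2: store L4 := 9  bus=[-]  L4: P0=I P1=I P2=M  mem[L4]=80
21. P1: load  L5  bus=[-]  L5: P0=S P1=O P2=I  mem[L5]=7
22. P2: load  L5  bus=[BusRd]  L5: P0=S P1=O P2=S  mem[L5]=7
23. P0: store L7 := 79  bus=[BusUpgr]  L7: P0=M P1=I P2=I  mem[L7]=10
24. P2: load  L5  bus=[-]  L5: P0=S P1=O P2=S  mem[L5]=7
25. P2: load  L7  bus=[BusRd]  L7: P0=O P1=I P2=S  mem[L7]=10

bus = BusRd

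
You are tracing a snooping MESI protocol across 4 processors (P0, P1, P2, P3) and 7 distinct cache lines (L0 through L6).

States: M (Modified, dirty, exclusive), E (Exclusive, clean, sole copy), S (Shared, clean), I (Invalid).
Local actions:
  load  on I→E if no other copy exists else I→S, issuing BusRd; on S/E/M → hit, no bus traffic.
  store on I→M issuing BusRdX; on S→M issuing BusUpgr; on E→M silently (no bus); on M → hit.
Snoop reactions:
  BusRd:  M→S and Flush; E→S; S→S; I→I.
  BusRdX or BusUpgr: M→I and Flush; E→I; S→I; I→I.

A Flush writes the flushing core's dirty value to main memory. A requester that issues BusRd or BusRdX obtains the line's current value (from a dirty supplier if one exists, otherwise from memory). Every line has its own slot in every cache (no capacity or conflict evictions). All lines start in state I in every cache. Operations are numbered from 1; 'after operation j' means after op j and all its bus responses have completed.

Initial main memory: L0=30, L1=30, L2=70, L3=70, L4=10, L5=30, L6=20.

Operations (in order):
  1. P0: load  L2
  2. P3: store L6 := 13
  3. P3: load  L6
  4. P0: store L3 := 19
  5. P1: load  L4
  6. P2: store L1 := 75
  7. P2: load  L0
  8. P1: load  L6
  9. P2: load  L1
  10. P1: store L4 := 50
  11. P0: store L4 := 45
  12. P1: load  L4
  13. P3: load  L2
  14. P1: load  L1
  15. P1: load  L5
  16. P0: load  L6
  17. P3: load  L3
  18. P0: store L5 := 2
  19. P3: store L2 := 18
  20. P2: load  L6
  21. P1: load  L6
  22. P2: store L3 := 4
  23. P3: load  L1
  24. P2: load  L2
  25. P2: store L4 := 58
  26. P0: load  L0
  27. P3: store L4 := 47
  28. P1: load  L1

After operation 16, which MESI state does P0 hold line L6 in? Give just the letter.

  op1 P0: load  L2 → E/I/I/I on L2; bus BusRd; mem=70
  op2 P3: store L6 := 13 → I/I/I/M on L6; bus BusRdX; mem=20
  op3 P3: load  L6 → I/I/I/M on L6; bus (none); mem=20
  op4 P0: store L3 := 19 → M/I/I/I on L3; bus BusRdX; mem=70
  op5 P1: load  L4 → I/E/I/I on L4; bus BusRd; mem=10
  op6 P2: store L1 := 75 → I/I/M/I on L1; bus BusRdX; mem=30
  op7 P2: load  L0 → I/I/E/I on L0; bus BusRd; mem=30
  op8 P1: load  L6 → I/S/I/S on L6; bus BusRd Flush; mem=13
  op9 P2: load  L1 → I/I/M/I on L1; bus (none); mem=30
  op10 P1: store L4 := 50 → I/M/I/I on L4; bus (none); mem=10
  op11 P0: store L4 := 45 → M/I/I/I on L4; bus BusRdX Flush; mem=50
  op12 P1: load  L4 → S/S/I/I on L4; bus BusRd Flush; mem=45
  op13 P3: load  L2 → S/I/I/S on L2; bus BusRd; mem=70
  op14 P1: load  L1 → I/S/S/I on L1; bus BusRd Flush; mem=75
  op15 P1: load  L5 → I/E/I/I on L5; bus BusRd; mem=30
  op16 P0: load  L6 → S/S/I/S on L6; bus BusRd; mem=13
  op17 P3: load  L3 → S/I/I/S on L3; bus BusRd Flush; mem=19
  op18 P0: store L5 := 2 → M/I/I/I on L5; bus BusRdX; mem=30
  op19 P3: store L2 := 18 → I/I/I/M on L2; bus BusUpgr; mem=70
  op20 P2: load  L6 → S/S/S/S on L6; bus BusRd; mem=13
  op21 P1: load  L6 → S/S/S/S on L6; bus (none); mem=13
  op22 P2: store L3 := 4 → I/I/M/I on L3; bus BusRdX; mem=19
  op23 P3: load  L1 → I/S/S/S on L1; bus BusRd; mem=75
  op24 P2: load  L2 → I/I/S/S on L2; bus BusRd Flush; mem=18
  op25 P2: store L4 := 58 → I/I/M/I on L4; bus BusRdX; mem=45
  op26 P0: load  L0 → S/I/S/I on L0; bus BusRd; mem=30
  op27 P3: store L4 := 47 → I/I/I/M on L4; bus BusRdX Flush; mem=58
  op28 P1: load  L1 → I/S/S/S on L1; bus (none); mem=75

state = S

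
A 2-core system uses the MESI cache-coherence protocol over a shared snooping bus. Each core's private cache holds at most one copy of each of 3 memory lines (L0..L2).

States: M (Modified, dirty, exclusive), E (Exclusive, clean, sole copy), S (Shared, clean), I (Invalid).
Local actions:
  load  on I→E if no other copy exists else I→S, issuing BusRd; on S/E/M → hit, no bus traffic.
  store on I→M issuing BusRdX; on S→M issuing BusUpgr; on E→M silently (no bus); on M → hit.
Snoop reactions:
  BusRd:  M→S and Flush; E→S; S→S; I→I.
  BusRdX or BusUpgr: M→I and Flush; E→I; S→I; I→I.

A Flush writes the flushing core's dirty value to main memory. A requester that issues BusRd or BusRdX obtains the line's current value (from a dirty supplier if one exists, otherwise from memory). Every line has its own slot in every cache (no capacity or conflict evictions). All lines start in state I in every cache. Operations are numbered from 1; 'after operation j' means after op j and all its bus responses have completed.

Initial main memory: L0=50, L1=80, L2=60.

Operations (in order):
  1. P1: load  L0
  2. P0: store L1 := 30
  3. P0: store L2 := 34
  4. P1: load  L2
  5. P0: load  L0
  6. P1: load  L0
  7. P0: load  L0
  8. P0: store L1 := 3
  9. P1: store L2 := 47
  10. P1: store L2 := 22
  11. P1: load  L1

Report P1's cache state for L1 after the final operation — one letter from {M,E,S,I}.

[1] P1: load  L0 | P0:I, P1:E(50) | bus: BusRd
[2] P0: store L1 := 30 | P0:M(30), P1:I | bus: BusRdX
[3] P0: store L2 := 34 | P0:M(34), P1:I | bus: BusRdX
[4] P1: load  L2 | P0:S(34), P1:S(34) | bus: BusRd,Flush
[5] P0: load  L0 | P0:S(50), P1:S(50) | bus: BusRd
[6] P1: load  L0 | P0:S(50), P1:S(50) | bus: none
[7] P0: load  L0 | P0:S(50), P1:S(50) | bus: none
[8] P0: store L1 := 3 | P0:M(3), P1:I | bus: none
[9] P1: store L2 := 47 | P0:I, P1:M(47) | bus: BusUpgr
[10] P1: store L2 := 22 | P0:I, P1:M(22) | bus: none
[11] P1: load  L1 | P0:S(3), P1:S(3) | bus: BusRd,Flush

state = S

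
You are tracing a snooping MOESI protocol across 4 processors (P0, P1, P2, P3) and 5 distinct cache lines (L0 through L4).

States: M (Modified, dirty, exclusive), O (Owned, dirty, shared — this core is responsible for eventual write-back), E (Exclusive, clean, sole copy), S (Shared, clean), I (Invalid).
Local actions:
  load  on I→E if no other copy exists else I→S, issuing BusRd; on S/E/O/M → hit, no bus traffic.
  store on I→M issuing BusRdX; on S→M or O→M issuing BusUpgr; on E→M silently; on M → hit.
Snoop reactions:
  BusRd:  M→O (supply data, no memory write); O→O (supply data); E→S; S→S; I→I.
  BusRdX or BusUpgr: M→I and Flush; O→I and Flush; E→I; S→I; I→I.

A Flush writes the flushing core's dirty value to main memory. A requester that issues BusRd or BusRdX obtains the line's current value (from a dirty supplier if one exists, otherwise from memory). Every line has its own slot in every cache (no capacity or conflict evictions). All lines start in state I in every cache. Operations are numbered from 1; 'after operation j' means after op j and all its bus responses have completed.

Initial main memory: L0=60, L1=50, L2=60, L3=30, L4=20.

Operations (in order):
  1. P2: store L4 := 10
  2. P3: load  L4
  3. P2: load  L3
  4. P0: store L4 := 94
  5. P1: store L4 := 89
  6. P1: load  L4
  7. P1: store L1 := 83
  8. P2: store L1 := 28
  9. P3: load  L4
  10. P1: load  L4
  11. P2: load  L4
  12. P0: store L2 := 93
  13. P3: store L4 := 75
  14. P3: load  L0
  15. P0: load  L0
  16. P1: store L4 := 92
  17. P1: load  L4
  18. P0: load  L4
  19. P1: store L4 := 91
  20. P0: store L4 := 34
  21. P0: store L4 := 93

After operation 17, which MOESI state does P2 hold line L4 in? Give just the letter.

state = I

  op1 P2: store L4 := 10 → I/I/M/I on L4; bus BusRdX; mem=20
  op2 P3: load  L4 → I/I/O/S on L4; bus BusRd; mem=20
  op3 P2: load  L3 → I/I/E/I on L3; bus BusRd; mem=30
  op4 P0: store L4 := 94 → M/I/I/I on L4; bus BusRdX Flush; mem=10
  op5 P1: store L4 := 89 → I/M/I/I on L4; bus BusRdX Flush; mem=94
  op6 P1: load  L4 → I/M/I/I on L4; bus (none); mem=94
  op7 P1: store L1 := 83 → I/M/I/I on L1; bus BusRdX; mem=50
  op8 P2: store L1 := 28 → I/I/M/I on L1; bus BusRdX Flush; mem=83
  op9 P3: load  L4 → I/O/I/S on L4; bus BusRd; mem=94
  op10 P1: load  L4 → I/O/I/S on L4; bus (none); mem=94
  op11 P2: load  L4 → I/O/S/S on L4; bus BusRd; mem=94
  op12 P0: store L2 := 93 → M/I/I/I on L2; bus BusRdX; mem=60
  op13 P3: store L4 := 75 → I/I/I/M on L4; bus BusUpgr Flush; mem=89
  op14 P3: load  L0 → I/I/I/E on L0; bus BusRd; mem=60
  op15 P0: load  L0 → S/I/I/S on L0; bus BusRd; mem=60
  op16 P1: store L4 := 92 → I/M/I/I on L4; bus BusRdX Flush; mem=75
  op17 P1: load  L4 → I/M/I/I on L4; bus (none); mem=75
  op18 P0: load  L4 → S/O/I/I on L4; bus BusRd; mem=75
  op19 P1: store L4 := 91 → I/M/I/I on L4; bus BusUpgr; mem=75
  op20 P0: store L4 := 34 → M/I/I/I on L4; bus BusRdX Flush; mem=91
  op21 P0: store L4 := 93 → M/I/I/I on L4; bus (none); mem=91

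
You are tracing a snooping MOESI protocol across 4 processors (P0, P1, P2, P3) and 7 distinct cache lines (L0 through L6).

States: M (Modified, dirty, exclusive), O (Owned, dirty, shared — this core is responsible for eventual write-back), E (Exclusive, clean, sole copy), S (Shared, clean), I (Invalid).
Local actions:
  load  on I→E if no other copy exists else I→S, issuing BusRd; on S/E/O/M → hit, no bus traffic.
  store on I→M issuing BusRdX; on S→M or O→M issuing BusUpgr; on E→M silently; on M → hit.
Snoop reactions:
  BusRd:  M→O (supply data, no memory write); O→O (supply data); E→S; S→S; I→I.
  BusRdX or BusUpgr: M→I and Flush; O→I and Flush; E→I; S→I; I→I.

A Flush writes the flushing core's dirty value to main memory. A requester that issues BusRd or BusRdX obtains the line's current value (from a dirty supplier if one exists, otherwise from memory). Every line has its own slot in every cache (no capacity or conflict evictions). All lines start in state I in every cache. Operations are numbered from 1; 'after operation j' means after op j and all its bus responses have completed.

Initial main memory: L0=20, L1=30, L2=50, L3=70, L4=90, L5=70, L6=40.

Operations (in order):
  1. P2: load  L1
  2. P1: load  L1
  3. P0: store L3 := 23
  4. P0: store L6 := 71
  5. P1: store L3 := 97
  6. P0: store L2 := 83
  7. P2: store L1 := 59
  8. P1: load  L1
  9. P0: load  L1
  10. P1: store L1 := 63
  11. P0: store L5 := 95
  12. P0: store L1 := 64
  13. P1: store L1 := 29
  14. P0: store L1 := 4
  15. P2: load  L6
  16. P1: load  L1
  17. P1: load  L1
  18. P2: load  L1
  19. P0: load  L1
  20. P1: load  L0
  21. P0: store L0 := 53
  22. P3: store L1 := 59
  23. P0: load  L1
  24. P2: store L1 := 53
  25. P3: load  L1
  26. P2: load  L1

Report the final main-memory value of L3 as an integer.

  op1 P2: load  L1 → I/I/E/I on L1; bus BusRd; mem=30
  op2 P1: load  L1 → I/S/S/I on L1; bus BusRd; mem=30
  op3 P0: store L3 := 23 → M/I/I/I on L3; bus BusRdX; mem=70
  op4 P0: store L6 := 71 → M/I/I/I on L6; bus BusRdX; mem=40
  op5 P1: store L3 := 97 → I/M/I/I on L3; bus BusRdX Flush; mem=23
  op6 P0: store L2 := 83 → M/I/I/I on L2; bus BusRdX; mem=50
  op7 P2: store L1 := 59 → I/I/M/I on L1; bus BusUpgr; mem=30
  op8 P1: load  L1 → I/S/O/I on L1; bus BusRd; mem=30
  op9 P0: load  L1 → S/S/O/I on L1; bus BusRd; mem=30
  op10 P1: store L1 := 63 → I/M/I/I on L1; bus BusUpgr Flush; mem=59
  op11 P0: store L5 := 95 → M/I/I/I on L5; bus BusRdX; mem=70
  op12 P0: store L1 := 64 → M/I/I/I on L1; bus BusRdX Flush; mem=63
  op13 P1: store L1 := 29 → I/M/I/I on L1; bus BusRdX Flush; mem=64
  op14 P0: store L1 := 4 → M/I/I/I on L1; bus BusRdX Flush; mem=29
  op15 P2: load  L6 → O/I/S/I on L6; bus BusRd; mem=40
  op16 P1: load  L1 → O/S/I/I on L1; bus BusRd; mem=29
  op17 P1: load  L1 → O/S/I/I on L1; bus (none); mem=29
  op18 P2: load  L1 → O/S/S/I on L1; bus BusRd; mem=29
  op19 P0: load  L1 → O/S/S/I on L1; bus (none); mem=29
  op20 P1: load  L0 → I/E/I/I on L0; bus BusRd; mem=20
  op21 P0: store L0 := 53 → M/I/I/I on L0; bus BusRdX; mem=20
  op22 P3: store L1 := 59 → I/I/I/M on L1; bus BusRdX Flush; mem=4
  op23 P0: load  L1 → S/I/I/O on L1; bus BusRd; mem=4
  op24 P2: store L1 := 53 → I/I/M/I on L1; bus BusRdX Flush; mem=59
  op25 P3: load  L1 → I/I/O/S on L1; bus BusRd; mem=59
  op26 P2: load  L1 → I/I/O/S on L1; bus (none); mem=59

memory[L3] = 23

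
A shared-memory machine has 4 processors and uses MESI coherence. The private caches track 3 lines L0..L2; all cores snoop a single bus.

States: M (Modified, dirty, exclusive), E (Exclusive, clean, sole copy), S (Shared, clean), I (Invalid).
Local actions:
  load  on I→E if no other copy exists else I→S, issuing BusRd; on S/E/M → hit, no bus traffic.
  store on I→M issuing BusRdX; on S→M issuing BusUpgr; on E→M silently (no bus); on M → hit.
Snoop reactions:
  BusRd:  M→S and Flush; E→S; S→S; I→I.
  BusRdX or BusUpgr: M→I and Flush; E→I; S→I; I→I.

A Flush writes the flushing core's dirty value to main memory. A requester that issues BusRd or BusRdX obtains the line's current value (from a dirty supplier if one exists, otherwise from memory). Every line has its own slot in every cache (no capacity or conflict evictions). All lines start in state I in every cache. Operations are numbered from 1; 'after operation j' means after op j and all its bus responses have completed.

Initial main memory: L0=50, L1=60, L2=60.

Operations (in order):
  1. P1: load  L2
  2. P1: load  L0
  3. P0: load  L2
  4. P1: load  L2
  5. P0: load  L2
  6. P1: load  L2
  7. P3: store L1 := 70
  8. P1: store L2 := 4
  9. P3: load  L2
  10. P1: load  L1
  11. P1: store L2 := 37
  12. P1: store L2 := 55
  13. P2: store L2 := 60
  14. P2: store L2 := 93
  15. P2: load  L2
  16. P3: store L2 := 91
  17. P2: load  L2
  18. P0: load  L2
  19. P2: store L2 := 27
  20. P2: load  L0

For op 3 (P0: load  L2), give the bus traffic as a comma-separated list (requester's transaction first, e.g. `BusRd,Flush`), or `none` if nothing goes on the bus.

[1] P1: load  L2 | P0:I, P1:E(60), P2:I, P3:I | bus: BusRd
[2] P1: load  L0 | P0:I, P1:E(50), P2:I, P3:I | bus: BusRd
[3] P0: load  L2 | P0:S(60), P1:S(60), P2:I, P3:I | bus: BusRd
[4] P1: load  L2 | P0:S(60), P1:S(60), P2:I, P3:I | bus: none
[5] P0: load  L2 | P0:S(60), P1:S(60), P2:I, P3:I | bus: none
[6] P1: load  L2 | P0:S(60), P1:S(60), P2:I, P3:I | bus: none
[7] P3: store L1 := 70 | P0:I, P1:I, P2:I, P3:M(70) | bus: BusRdX
[8] P1: store L2 := 4 | P0:I, P1:M(4), P2:I, P3:I | bus: BusUpgr
[9] P3: load  L2 | P0:I, P1:S(4), P2:I, P3:S(4) | bus: BusRd,Flush
[10] P1: load  L1 | P0:I, P1:S(70), P2:I, P3:S(70) | bus: BusRd,Flush
[11] P1: store L2 := 37 | P0:I, P1:M(37), P2:I, P3:I | bus: BusUpgr
[12] P1: store L2 := 55 | P0:I, P1:M(55), P2:I, P3:I | bus: none
[13] P2: store L2 := 60 | P0:I, P1:I, P2:M(60), P3:I | bus: BusRdX,Flush
[14] P2: store L2 := 93 | P0:I, P1:I, P2:M(93), P3:I | bus: none
[15] P2: load  L2 | P0:I, P1:I, P2:M(93), P3:I | bus: none
[16] P3: store L2 := 91 | P0:I, P1:I, P2:I, P3:M(91) | bus: BusRdX,Flush
[17] P2: load  L2 | P0:I, P1:I, P2:S(91), P3:S(91) | bus: BusRd,Flush
[18] P0: load  L2 | P0:S(91), P1:I, P2:S(91), P3:S(91) | bus: BusRd
[19] P2: store L2 := 27 | P0:I, P1:I, P2:M(27), P3:I | bus: BusUpgr
[20] P2: load  L0 | P0:I, P1:S(50), P2:S(50), P3:I | bus: BusRd

bus = BusRd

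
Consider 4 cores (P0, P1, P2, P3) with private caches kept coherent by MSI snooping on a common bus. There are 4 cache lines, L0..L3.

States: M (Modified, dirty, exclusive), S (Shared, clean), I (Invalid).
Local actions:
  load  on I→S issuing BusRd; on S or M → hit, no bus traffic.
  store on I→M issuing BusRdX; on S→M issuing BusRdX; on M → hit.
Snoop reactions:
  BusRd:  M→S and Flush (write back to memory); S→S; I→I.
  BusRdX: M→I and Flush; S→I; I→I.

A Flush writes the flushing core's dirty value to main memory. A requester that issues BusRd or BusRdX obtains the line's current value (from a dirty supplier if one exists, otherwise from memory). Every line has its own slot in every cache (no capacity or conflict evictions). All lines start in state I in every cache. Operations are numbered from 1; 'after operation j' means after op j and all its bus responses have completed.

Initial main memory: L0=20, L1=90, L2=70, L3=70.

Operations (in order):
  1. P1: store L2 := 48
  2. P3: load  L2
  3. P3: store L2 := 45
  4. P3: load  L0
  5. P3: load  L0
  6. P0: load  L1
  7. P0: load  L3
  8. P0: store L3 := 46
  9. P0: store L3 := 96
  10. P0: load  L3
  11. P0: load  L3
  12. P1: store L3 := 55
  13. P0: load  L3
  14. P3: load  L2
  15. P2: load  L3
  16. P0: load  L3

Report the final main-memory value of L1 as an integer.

[1] P1: store L2 := 48 | P0:I, P1:M(48), P2:I, P3:I | bus: BusRdX
[2] P3: load  L2 | P0:I, P1:S(48), P2:I, P3:S(48) | bus: BusRd,Flush
[3] P3: store L2 := 45 | P0:I, P1:I, P2:I, P3:M(45) | bus: BusRdX
[4] P3: load  L0 | P0:I, P1:I, P2:I, P3:S(20) | bus: BusRd
[5] P3: load  L0 | P0:I, P1:I, P2:I, P3:S(20) | bus: none
[6] P0: load  L1 | P0:S(90), P1:I, P2:I, P3:I | bus: BusRd
[7] P0: load  L3 | P0:S(70), P1:I, P2:I, P3:I | bus: BusRd
[8] P0: store L3 := 46 | P0:M(46), P1:I, P2:I, P3:I | bus: BusRdX
[9] P0: store L3 := 96 | P0:M(96), P1:I, P2:I, P3:I | bus: none
[10] P0: load  L3 | P0:M(96), P1:I, P2:I, P3:I | bus: none
[11] P0: load  L3 | P0:M(96), P1:I, P2:I, P3:I | bus: none
[12] P1: store L3 := 55 | P0:I, P1:M(55), P2:I, P3:I | bus: BusRdX,Flush
[13] P0: load  L3 | P0:S(55), P1:S(55), P2:I, P3:I | bus: BusRd,Flush
[14] P3: load  L2 | P0:I, P1:I, P2:I, P3:M(45) | bus: none
[15] P2: load  L3 | P0:S(55), P1:S(55), P2:S(55), P3:I | bus: BusRd
[16] P0: load  L3 | P0:S(55), P1:S(55), P2:S(55), P3:I | bus: none

memory[L1] = 90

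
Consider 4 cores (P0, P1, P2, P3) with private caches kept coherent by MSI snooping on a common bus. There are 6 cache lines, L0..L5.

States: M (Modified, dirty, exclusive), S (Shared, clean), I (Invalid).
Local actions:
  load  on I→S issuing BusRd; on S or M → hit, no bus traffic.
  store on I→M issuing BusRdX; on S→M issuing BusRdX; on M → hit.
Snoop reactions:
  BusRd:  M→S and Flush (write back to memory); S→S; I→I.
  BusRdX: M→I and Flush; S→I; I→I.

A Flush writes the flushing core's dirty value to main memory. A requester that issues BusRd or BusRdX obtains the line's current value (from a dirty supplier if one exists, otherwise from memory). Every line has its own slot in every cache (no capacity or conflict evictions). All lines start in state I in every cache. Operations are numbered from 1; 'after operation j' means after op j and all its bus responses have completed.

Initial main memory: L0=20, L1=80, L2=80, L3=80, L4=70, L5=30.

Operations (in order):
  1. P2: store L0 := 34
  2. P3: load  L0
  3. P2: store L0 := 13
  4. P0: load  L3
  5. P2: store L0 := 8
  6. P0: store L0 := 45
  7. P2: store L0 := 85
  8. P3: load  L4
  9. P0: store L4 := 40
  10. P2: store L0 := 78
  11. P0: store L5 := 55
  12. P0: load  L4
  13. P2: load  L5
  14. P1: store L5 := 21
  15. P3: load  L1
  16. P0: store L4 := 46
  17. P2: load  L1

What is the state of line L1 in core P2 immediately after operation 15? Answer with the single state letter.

state = I

step 1: P2: store L0 := 34  ⟶  IIMI  (L0)  txn=BusRdX  M[L0]=20
step 2: P3: load  L0  ⟶  IISS  (L0)  txn=BusRd+Flush  M[L0]=34
step 3: P2: store L0 := 13  ⟶  IIMI  (L0)  txn=BusRdX  M[L0]=34
step 4: P0: load  L3  ⟶  SIII  (L3)  txn=BusRd  M[L3]=80
step 5: P2: store L0 := 8  ⟶  IIMI  (L0)  txn=∅  M[L0]=34
step 6: P0: store L0 := 45  ⟶  MIII  (L0)  txn=BusRdX+Flush  M[L0]=8
step 7: P2: store L0 := 85  ⟶  IIMI  (L0)  txn=BusRdX+Flush  M[L0]=45
step 8: P3: load  L4  ⟶  IIIS  (L4)  txn=BusRd  M[L4]=70
step 9: P0: store L4 := 40  ⟶  MIII  (L4)  txn=BusRdX  M[L4]=70
step 10: P2: store L0 := 78  ⟶  IIMI  (L0)  txn=∅  M[L0]=45
step 11: P0: store L5 := 55  ⟶  MIII  (L5)  txn=BusRdX  M[L5]=30
step 12: P0: load  L4  ⟶  MIII  (L4)  txn=∅  M[L4]=70
step 13: P2: load  L5  ⟶  SISI  (L5)  txn=BusRd+Flush  M[L5]=55
step 14: P1: store L5 := 21  ⟶  IMII  (L5)  txn=BusRdX  M[L5]=55
step 15: P3: load  L1  ⟶  IIIS  (L1)  txn=BusRd  M[L1]=80
step 16: P0: store L4 := 46  ⟶  MIII  (L4)  txn=∅  M[L4]=70
step 17: P2: load  L1  ⟶  IISS  (L1)  txn=BusRd  M[L1]=80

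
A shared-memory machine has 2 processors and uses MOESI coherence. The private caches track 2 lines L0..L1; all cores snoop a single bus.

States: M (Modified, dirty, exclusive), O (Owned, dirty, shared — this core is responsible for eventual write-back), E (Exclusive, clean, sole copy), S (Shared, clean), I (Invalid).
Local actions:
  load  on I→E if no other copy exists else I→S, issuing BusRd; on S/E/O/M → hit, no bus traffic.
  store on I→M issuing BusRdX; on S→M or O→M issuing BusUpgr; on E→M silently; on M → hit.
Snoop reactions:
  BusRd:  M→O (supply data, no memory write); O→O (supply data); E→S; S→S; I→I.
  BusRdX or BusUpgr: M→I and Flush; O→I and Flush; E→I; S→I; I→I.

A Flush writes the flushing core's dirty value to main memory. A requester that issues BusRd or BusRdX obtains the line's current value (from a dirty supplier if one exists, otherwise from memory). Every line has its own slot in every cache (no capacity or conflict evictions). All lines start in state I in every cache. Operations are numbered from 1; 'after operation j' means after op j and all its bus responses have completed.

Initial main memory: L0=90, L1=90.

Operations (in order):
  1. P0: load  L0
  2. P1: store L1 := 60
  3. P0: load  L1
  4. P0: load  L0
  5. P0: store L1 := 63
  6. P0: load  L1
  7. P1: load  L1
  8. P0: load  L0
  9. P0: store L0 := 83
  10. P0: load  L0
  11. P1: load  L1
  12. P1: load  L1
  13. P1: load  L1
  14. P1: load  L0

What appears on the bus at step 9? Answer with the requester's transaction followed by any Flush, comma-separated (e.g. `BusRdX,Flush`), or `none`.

bus = none

  op1 P0: load  L0 → E/I on L0; bus BusRd; mem=90
  op2 P1: store L1 := 60 → I/M on L1; bus BusRdX; mem=90
  op3 P0: load  L1 → S/O on L1; bus BusRd; mem=90
  op4 P0: load  L0 → E/I on L0; bus (none); mem=90
  op5 P0: store L1 := 63 → M/I on L1; bus BusUpgr Flush; mem=60
  op6 P0: load  L1 → M/I on L1; bus (none); mem=60
  op7 P1: load  L1 → O/S on L1; bus BusRd; mem=60
  op8 P0: load  L0 → E/I on L0; bus (none); mem=90
  op9 P0: store L0 := 83 → M/I on L0; bus (none); mem=90
  op10 P0: load  L0 → M/I on L0; bus (none); mem=90
  op11 P1: load  L1 → O/S on L1; bus (none); mem=60
  op12 P1: load  L1 → O/S on L1; bus (none); mem=60
  op13 P1: load  L1 → O/S on L1; bus (none); mem=60
  op14 P1: load  L0 → O/S on L0; bus BusRd; mem=90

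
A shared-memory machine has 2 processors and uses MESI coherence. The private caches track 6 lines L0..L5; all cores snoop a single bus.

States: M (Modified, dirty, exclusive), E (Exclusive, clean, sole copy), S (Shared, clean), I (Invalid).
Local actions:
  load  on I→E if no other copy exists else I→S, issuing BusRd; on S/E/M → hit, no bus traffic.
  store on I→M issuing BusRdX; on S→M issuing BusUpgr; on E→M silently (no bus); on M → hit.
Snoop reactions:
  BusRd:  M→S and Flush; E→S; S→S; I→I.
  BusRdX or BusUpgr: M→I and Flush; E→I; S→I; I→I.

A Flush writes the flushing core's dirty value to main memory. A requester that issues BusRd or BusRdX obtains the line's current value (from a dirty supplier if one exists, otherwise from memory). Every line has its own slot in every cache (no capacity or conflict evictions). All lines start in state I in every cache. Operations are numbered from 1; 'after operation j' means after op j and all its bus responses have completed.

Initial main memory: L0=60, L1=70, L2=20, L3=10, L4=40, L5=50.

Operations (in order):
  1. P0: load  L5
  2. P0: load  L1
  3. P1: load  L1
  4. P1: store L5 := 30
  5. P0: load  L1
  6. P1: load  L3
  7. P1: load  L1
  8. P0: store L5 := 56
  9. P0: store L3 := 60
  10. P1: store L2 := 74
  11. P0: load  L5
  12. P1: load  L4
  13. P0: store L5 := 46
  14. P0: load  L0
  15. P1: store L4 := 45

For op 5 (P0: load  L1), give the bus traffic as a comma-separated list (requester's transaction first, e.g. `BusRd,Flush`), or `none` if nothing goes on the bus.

  op1 P0: load  L5 → E/I on L5; bus BusRd; mem=50
  op2 P0: load  L1 → E/I on L1; bus BusRd; mem=70
  op3 P1: load  L1 → S/S on L1; bus BusRd; mem=70
  op4 P1: store L5 := 30 → I/M on L5; bus BusRdX; mem=50
  op5 P0: load  L1 → S/S on L1; bus (none); mem=70
  op6 P1: load  L3 → I/E on L3; bus BusRd; mem=10
  op7 P1: load  L1 → S/S on L1; bus (none); mem=70
  op8 P0: store L5 := 56 → M/I on L5; bus BusRdX Flush; mem=30
  op9 P0: store L3 := 60 → M/I on L3; bus BusRdX; mem=10
  op10 P1: store L2 := 74 → I/M on L2; bus BusRdX; mem=20
  op11 P0: load  L5 → M/I on L5; bus (none); mem=30
  op12 P1: load  L4 → I/E on L4; bus BusRd; mem=40
  op13 P0: store L5 := 46 → M/I on L5; bus (none); mem=30
  op14 P0: load  L0 → E/I on L0; bus BusRd; mem=60
  op15 P1: store L4 := 45 → I/M on L4; bus (none); mem=40

bus = none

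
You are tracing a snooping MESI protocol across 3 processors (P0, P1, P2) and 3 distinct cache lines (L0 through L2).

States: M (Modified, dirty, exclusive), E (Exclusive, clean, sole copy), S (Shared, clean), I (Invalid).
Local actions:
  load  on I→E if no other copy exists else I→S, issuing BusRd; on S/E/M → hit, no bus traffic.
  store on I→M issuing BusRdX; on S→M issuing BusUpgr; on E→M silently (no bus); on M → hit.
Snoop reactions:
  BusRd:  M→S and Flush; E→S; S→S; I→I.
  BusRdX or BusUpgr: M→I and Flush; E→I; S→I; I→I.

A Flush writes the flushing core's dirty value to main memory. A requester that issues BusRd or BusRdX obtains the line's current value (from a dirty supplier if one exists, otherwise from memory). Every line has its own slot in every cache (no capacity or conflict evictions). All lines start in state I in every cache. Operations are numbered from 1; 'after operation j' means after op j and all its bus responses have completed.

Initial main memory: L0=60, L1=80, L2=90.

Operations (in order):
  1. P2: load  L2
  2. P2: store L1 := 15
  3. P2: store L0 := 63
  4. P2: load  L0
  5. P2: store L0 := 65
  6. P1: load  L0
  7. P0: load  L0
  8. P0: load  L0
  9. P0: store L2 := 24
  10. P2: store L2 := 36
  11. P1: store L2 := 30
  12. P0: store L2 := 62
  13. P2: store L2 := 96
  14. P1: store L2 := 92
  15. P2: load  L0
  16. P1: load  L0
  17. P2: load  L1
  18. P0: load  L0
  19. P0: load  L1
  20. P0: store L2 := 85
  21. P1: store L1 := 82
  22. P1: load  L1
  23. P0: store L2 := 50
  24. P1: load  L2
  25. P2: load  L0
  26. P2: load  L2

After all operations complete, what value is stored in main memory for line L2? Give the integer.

1. P2: load  L2  bus=[BusRd]  L2: P0=I P1=I P2=E  mem[L2]=90
2. P2: store L1 := 15  bus=[BusRdX]  L1: P0=I P1=I P2=M  mem[L1]=80
3. P2: store L0 := 63  bus=[BusRdX]  L0: P0=I P1=I P2=M  mem[L0]=60
4. P2: load  L0  bus=[-]  L0: P0=I P1=I P2=M  mem[L0]=60
5. P2: store L0 := 65  bus=[-]  L0: P0=I P1=I P2=M  mem[L0]=60
6. P1: load  L0  bus=[BusRd,Flush]  L0: P0=I P1=S P2=S  mem[L0]=65
7. P0: load  L0  bus=[BusRd]  L0: P0=S P1=S P2=S  mem[L0]=65
8. P0: load  L0  bus=[-]  L0: P0=S P1=S P2=S  mem[L0]=65
9. P0: store L2 := 24  bus=[BusRdX]  L2: P0=M P1=I P2=I  mem[L2]=90
10. P2: store L2 := 36  bus=[BusRdX,Flush]  L2: P0=I P1=I P2=M  mem[L2]=24
11. P1: store L2 := 30  bus=[BusRdX,Flush]  L2: P0=I P1=M P2=I  mem[L2]=36
12. P0: store L2 := 62  bus=[BusRdX,Flush]  L2: P0=M P1=I P2=I  mem[L2]=30
13. P2: store L2 := 96  bus=[BusRdX,Flush]  L2: P0=I P1=I P2=M  mem[L2]=62
14. P1: store L2 := 92  bus=[BusRdX,Flush]  L2: P0=I P1=M P2=I  mem[L2]=96
15. P2: load  L0  bus=[-]  L0: P0=S P1=S P2=S  mem[L0]=65
16. P1: load  L0  bus=[-]  L0: P0=S P1=S P2=S  mem[L0]=65
17. P2: load  L1  bus=[-]  L1: P0=I P1=I P2=M  mem[L1]=80
18. P0: load  L0  bus=[-]  L0: P0=S P1=S P2=S  mem[L0]=65
19. P0: load  L1  bus=[BusRd,Flush]  L1: P0=S P1=I P2=S  mem[L1]=15
20. P0: store L2 := 85  bus=[BusRdX,Flush]  L2: P0=M P1=I P2=I  mem[L2]=92
21. P1: store L1 := 82  bus=[BusRdX]  L1: P0=I P1=M P2=I  mem[L1]=15
22. P1: load  L1  bus=[-]  L1: P0=I P1=M P2=I  mem[L1]=15
23. P0: store L2 := 50  bus=[-]  L2: P0=M P1=I P2=I  mem[L2]=92
24. P1: load  L2  bus=[BusRd,Flush]  L2: P0=S P1=S P2=I  mem[L2]=50
25. P2: load  L0  bus=[-]  L0: P0=S P1=S P2=S  mem[L0]=65
26. P2: load  L2  bus=[BusRd]  L2: P0=S P1=S P2=S  mem[L2]=50

memory[L2] = 50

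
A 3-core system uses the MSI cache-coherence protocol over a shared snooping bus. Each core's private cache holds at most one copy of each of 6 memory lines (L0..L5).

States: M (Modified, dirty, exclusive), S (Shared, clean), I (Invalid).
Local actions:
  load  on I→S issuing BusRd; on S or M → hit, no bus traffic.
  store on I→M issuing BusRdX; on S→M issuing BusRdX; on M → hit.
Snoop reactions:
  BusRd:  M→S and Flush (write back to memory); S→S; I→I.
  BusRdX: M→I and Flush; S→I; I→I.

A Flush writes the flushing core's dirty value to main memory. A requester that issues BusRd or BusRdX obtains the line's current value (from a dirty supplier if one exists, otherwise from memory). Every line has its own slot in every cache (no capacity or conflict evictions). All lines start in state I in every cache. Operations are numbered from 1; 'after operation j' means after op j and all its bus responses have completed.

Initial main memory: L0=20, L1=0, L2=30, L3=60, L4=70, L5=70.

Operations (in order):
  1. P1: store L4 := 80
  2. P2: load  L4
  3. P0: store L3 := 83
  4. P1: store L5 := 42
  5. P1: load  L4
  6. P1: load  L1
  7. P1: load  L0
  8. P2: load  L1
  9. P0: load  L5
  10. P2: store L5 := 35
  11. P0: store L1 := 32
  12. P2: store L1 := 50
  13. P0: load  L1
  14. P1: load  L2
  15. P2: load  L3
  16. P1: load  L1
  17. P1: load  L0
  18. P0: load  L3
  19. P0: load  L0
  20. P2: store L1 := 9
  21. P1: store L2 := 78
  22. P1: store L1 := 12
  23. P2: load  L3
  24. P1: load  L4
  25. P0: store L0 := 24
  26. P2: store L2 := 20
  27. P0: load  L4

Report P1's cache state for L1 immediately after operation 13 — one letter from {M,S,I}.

step 1: P1: store L4 := 80  ⟶  IMI  (L4)  txn=BusRdX  M[L4]=70
step 2: P2: load  L4  ⟶  ISS  (L4)  txn=BusRd+Flush  M[L4]=80
step 3: P0: store L3 := 83  ⟶  MII  (L3)  txn=BusRdX  M[L3]=60
step 4: P1: store L5 := 42  ⟶  IMI  (L5)  txn=BusRdX  M[L5]=70
step 5: P1: load  L4  ⟶  ISS  (L4)  txn=∅  M[L4]=80
step 6: P1: load  L1  ⟶  ISI  (L1)  txn=BusRd  M[L1]=0
step 7: P1: load  L0  ⟶  ISI  (L0)  txn=BusRd  M[L0]=20
step 8: P2: load  L1  ⟶  ISS  (L1)  txn=BusRd  M[L1]=0
step 9: P0: load  L5  ⟶  SSI  (L5)  txn=BusRd+Flush  M[L5]=42
step 10: P2: store L5 := 35  ⟶  IIM  (L5)  txn=BusRdX  M[L5]=42
step 11: P0: store L1 := 32  ⟶  MII  (L1)  txn=BusRdX  M[L1]=0
step 12: P2: store L1 := 50  ⟶  IIM  (L1)  txn=BusRdX+Flush  M[L1]=32
step 13: P0: load  L1  ⟶  SIS  (L1)  txn=BusRd+Flush  M[L1]=50
step 14: P1: load  L2  ⟶  ISI  (L2)  txn=BusRd  M[L2]=30
step 15: P2: load  L3  ⟶  SIS  (L3)  txn=BusRd+Flush  M[L3]=83
step 16: P1: load  L1  ⟶  SSS  (L1)  txn=BusRd  M[L1]=50
step 17: P1: load  L0  ⟶  ISI  (L0)  txn=∅  M[L0]=20
step 18: P0: load  L3  ⟶  SIS  (L3)  txn=∅  M[L3]=83
step 19: P0: load  L0  ⟶  SSI  (L0)  txn=BusRd  M[L0]=20
step 20: P2: store L1 := 9  ⟶  IIM  (L1)  txn=BusRdX  M[L1]=50
step 21: P1: store L2 := 78  ⟶  IMI  (L2)  txn=BusRdX  M[L2]=30
step 22: P1: store L1 := 12  ⟶  IMI  (L1)  txn=BusRdX+Flush  M[L1]=9
step 23: P2: load  L3  ⟶  SIS  (L3)  txn=∅  M[L3]=83
step 24: P1: load  L4  ⟶  ISS  (L4)  txn=∅  M[L4]=80
step 25: P0: store L0 := 24  ⟶  MII  (L0)  txn=BusRdX  M[L0]=20
step 26: P2: store L2 := 20  ⟶  IIM  (L2)  txn=BusRdX+Flush  M[L2]=78
step 27: P0: load  L4  ⟶  SSS  (L4)  txn=BusRd  M[L4]=80

state = I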